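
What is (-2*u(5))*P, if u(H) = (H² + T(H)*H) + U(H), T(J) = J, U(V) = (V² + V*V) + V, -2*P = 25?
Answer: 2625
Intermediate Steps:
P = -25/2 (P = -½*25 = -25/2 ≈ -12.500)
U(V) = V + 2*V² (U(V) = (V² + V²) + V = 2*V² + V = V + 2*V²)
u(H) = 2*H² + H*(1 + 2*H) (u(H) = (H² + H*H) + H*(1 + 2*H) = (H² + H²) + H*(1 + 2*H) = 2*H² + H*(1 + 2*H))
(-2*u(5))*P = -10*(1 + 4*5)*(-25/2) = -10*(1 + 20)*(-25/2) = -10*21*(-25/2) = -2*105*(-25/2) = -210*(-25/2) = 2625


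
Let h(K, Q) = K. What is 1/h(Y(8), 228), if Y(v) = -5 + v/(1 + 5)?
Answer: -3/11 ≈ -0.27273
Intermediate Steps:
Y(v) = -5 + v/6
1/h(Y(8), 228) = 1/(-5 + (⅙)*8) = 1/(-5 + 4/3) = 1/(-11/3) = -3/11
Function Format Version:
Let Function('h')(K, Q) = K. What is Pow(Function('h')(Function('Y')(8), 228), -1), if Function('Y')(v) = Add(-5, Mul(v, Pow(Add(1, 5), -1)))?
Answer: Rational(-3, 11) ≈ -0.27273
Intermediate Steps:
Function('Y')(v) = Add(-5, Mul(Rational(1, 6), v)) (Function('Y')(v) = Add(-5, Mul(v, Pow(6, -1))) = Add(-5, Mul(v, Rational(1, 6))) = Add(-5, Mul(Rational(1, 6), v)))
Pow(Function('h')(Function('Y')(8), 228), -1) = Pow(Add(-5, Mul(Rational(1, 6), 8)), -1) = Pow(Add(-5, Rational(4, 3)), -1) = Pow(Rational(-11, 3), -1) = Rational(-3, 11)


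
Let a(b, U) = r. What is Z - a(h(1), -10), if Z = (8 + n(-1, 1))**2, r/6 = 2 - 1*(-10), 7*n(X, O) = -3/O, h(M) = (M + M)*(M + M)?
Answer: -719/49 ≈ -14.673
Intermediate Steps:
h(M) = 4*M**2 (h(M) = (2*M)*(2*M) = 4*M**2)
n(X, O) = -3/(7*O) (n(X, O) = (-3/O)/7 = -3/(7*O))
r = 72 (r = 6*(2 - 1*(-10)) = 6*(2 + 10) = 6*12 = 72)
Z = 2809/49 (Z = (8 - 3/7/1)**2 = (8 - 3/7*1)**2 = (8 - 3/7)**2 = (53/7)**2 = 2809/49 ≈ 57.327)
a(b, U) = 72
Z - a(h(1), -10) = 2809/49 - 1*72 = 2809/49 - 72 = -719/49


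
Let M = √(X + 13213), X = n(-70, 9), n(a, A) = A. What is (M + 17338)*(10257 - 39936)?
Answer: -514574502 - 29679*√13222 ≈ -5.1799e+8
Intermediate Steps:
X = 9
M = √13222 (M = √(9 + 13213) = √13222 ≈ 114.99)
(M + 17338)*(10257 - 39936) = (√13222 + 17338)*(10257 - 39936) = (17338 + √13222)*(-29679) = -514574502 - 29679*√13222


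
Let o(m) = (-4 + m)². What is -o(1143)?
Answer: -1297321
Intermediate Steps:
-o(1143) = -(-4 + 1143)² = -1*1139² = -1*1297321 = -1297321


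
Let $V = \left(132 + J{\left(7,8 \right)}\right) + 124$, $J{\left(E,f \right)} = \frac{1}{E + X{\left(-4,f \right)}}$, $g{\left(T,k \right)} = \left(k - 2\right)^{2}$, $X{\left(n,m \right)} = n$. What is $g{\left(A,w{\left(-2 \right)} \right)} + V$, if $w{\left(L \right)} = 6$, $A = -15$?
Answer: $\frac{817}{3} \approx 272.33$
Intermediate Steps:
$g{\left(T,k \right)} = \left(-2 + k\right)^{2}$
$J{\left(E,f \right)} = \frac{1}{-4 + E}$ ($J{\left(E,f \right)} = \frac{1}{E - 4} = \frac{1}{-4 + E}$)
$V = \frac{769}{3}$ ($V = \left(132 + \frac{1}{-4 + 7}\right) + 124 = \left(132 + \frac{1}{3}\right) + 124 = \frac{397}{3} + 124 = \frac{769}{3} \approx 256.33$)
$g{\left(A,w{\left(-2 \right)} \right)} + V = \left(-2 + 6\right)^{2} + \frac{769}{3} = 4^{2} + \frac{769}{3} = 16 + \frac{769}{3} = \frac{817}{3}$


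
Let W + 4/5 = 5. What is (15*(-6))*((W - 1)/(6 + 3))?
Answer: -32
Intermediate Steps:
W = 21/5 (W = -⅘ + 5 = 21/5 ≈ 4.2000)
(15*(-6))*((W - 1)/(6 + 3)) = (15*(-6))*((21/5 - 1)/(6 + 3)) = -288/9 = -90*16/45 = -32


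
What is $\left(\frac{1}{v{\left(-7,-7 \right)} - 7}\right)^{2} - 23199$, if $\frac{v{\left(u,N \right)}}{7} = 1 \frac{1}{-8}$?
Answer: $- \frac{92076767}{3969} \approx -23199.0$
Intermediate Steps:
$v{\left(u,N \right)} = - \frac{7}{8}$ ($v{\left(u,N \right)} = 7 \cdot 1 \frac{1}{-8} = 7 \cdot 1 \left(- \frac{1}{8}\right) = 7 \left(- \frac{1}{8}\right) = - \frac{7}{8}$)
$\left(\frac{1}{v{\left(-7,-7 \right)} - 7}\right)^{2} - 23199 = \left(\frac{1}{- \frac{7}{8} - 7}\right)^{2} - 23199 = \left(\frac{1}{- \frac{63}{8}}\right)^{2} - 23199 = \left(- \frac{8}{63}\right)^{2} - 23199 = \frac{64}{3969} - 23199 = - \frac{92076767}{3969}$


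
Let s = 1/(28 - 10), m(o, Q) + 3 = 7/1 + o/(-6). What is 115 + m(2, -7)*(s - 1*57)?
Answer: -5065/54 ≈ -93.796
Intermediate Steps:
m(o, Q) = 4 - o/6 (m(o, Q) = -3 + (7/1 + o/(-6)) = -3 + (7*1 + o*(-⅙)) = -3 + (7 - o/6) = 4 - o/6)
s = 1/18 ≈ 0.055556
115 + m(2, -7)*(s - 1*57) = 115 + (4 - ⅙*2)*(1/18 - 1*57) = 115 + (4 - ⅓)*(1/18 - 57) = 115 + (11/3)*(-1025/18) = 115 - 11275/54 = -5065/54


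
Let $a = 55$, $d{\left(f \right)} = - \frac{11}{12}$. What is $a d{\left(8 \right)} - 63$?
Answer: $- \frac{1361}{12} \approx -113.42$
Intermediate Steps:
$d{\left(f \right)} = - \frac{11}{12}$ ($d{\left(f \right)} = \left(-11\right) \frac{1}{12} = - \frac{11}{12}$)
$a d{\left(8 \right)} - 63 = 55 \left(- \frac{11}{12}\right) - 63 = - \frac{605}{12} - 63 = - \frac{1361}{12}$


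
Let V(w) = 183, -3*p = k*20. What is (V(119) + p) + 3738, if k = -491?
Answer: 21583/3 ≈ 7194.3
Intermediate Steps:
p = 9820/3 (p = -(-491)*20/3 = -⅓*(-9820) = 9820/3 ≈ 3273.3)
(V(119) + p) + 3738 = (183 + 9820/3) + 3738 = 10369/3 + 3738 = 21583/3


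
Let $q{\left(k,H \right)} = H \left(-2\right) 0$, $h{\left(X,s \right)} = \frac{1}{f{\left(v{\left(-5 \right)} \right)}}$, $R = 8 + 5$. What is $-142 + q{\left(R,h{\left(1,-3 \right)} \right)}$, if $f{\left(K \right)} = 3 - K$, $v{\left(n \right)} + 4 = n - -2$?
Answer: $-142$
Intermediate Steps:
$v{\left(n \right)} = -2 + n$ ($v{\left(n \right)} = -4 + \left(n - -2\right) = -4 + \left(n + 2\right) = -4 + \left(2 + n\right) = -2 + n$)
$R = 13$
$h{\left(X,s \right)} = \frac{1}{10}$ ($h{\left(X,s \right)} = \frac{1}{3 - \left(-2 - 5\right)} = \frac{1}{3 - -7} = \frac{1}{3 + 7} = \frac{1}{10}$)
$q{\left(k,H \right)} = 0$ ($q{\left(k,H \right)} = - 2 H 0 = 0$)
$-142 + q{\left(R,h{\left(1,-3 \right)} \right)} = -142 + 0 = -142$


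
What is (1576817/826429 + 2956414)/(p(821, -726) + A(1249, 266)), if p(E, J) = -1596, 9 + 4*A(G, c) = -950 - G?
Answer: -814422614141/591723164 ≈ -1376.4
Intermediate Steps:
A(G, c) = -959/4 - G/4 (A(G, c) = -9/4 + (-950 - G)/4 = -9/4 + (-475/2 - G/4) = -959/4 - G/4)
(1576817/826429 + 2956414)/(p(821, -726) + A(1249, 266)) = (1576817/826429 + 2956414)/(-1596 + (-959/4 - ¼*1249)) = (1576817*(1/826429) + 2956414)/(-1596 + (-959/4 - 1249/4)) = (1576817/826429 + 2956414)/(-1596 - 552) = (2443267842423/826429)/(-2148) = (2443267842423/826429)*(-1/2148) = -814422614141/591723164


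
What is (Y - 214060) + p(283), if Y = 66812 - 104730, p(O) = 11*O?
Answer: -248865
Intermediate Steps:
Y = -37918
(Y - 214060) + p(283) = (-37918 - 214060) + 11*283 = -251978 + 3113 = -248865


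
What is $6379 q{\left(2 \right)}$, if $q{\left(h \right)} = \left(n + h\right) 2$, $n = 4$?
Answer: $76548$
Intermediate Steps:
$q{\left(h \right)} = 8 + 2 h$ ($q{\left(h \right)} = \left(4 + h\right) 2 = 8 + 2 h$)
$6379 q{\left(2 \right)} = 6379 \left(8 + 2 \cdot 2\right) = 6379 \left(8 + 4\right) = 6379 \cdot 12 = 76548$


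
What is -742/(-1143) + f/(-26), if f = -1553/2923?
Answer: 58165595/86865714 ≈ 0.66960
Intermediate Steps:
f = -1553/2923 (f = -1553*1/2923 = -1553/2923 ≈ -0.53130)
-742/(-1143) + f/(-26) = -742/(-1143) - 1553/2923/(-26) = -742*(-1/1143) - 1553/2923*(-1/26) = 742/1143 + 1553/75998 = 58165595/86865714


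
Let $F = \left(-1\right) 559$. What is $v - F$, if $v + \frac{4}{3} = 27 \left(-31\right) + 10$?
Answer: $- \frac{808}{3} \approx -269.33$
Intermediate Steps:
$F = -559$
$v = - \frac{2485}{3}$ ($v = - \frac{4}{3} + \left(27 \left(-31\right) + 10\right) = - \frac{4}{3} + \left(-837 + 10\right) = - \frac{4}{3} - 827 = - \frac{2485}{3} \approx -828.33$)
$v - F = - \frac{2485}{3} - -559 = - \frac{2485}{3} + 559 = - \frac{808}{3}$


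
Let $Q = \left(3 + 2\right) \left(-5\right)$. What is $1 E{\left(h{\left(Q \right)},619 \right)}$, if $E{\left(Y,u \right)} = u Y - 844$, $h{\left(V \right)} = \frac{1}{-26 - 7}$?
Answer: $- \frac{28471}{33} \approx -862.76$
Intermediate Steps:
$Q = -25$ ($Q = 5 \left(-5\right) = -25$)
$h{\left(V \right)} = - \frac{1}{33}$ ($h{\left(V \right)} = \frac{1}{-33} = - \frac{1}{33}$)
$E{\left(Y,u \right)} = -844 + Y u$ ($E{\left(Y,u \right)} = Y u - 844 = -844 + Y u$)
$1 E{\left(h{\left(Q \right)},619 \right)} = 1 \left(-844 - \frac{619}{33}\right) = 1 \left(- \frac{28471}{33}\right) = - \frac{28471}{33}$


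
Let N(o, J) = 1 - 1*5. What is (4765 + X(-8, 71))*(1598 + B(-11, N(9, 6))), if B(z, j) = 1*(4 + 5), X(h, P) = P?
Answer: 7771452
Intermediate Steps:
N(o, J) = -4 (N(o, J) = 1 - 5 = -4)
B(z, j) = 9 (B(z, j) = 1*9 = 9)
(4765 + X(-8, 71))*(1598 + B(-11, N(9, 6))) = (4765 + 71)*(1598 + 9) = 4836*1607 = 7771452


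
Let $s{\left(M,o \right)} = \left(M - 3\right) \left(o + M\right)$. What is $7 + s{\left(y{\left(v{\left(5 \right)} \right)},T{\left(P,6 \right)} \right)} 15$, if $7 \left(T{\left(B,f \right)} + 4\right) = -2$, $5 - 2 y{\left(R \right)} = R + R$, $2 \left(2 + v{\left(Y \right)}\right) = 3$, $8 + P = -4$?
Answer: $7$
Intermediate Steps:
$P = -12$ ($P = -8 - 4 = -12$)
$v{\left(Y \right)} = - \frac{1}{2}$ ($v{\left(Y \right)} = -2 + \frac{1}{2} \cdot 3 = -2 + \frac{3}{2} = - \frac{1}{2}$)
$y{\left(R \right)} = \frac{5}{2} - R$ ($y{\left(R \right)} = \frac{5}{2} - \frac{R + R}{2} = \frac{5}{2} - \frac{2 R}{2} = \frac{5}{2} - R$)
$T{\left(B,f \right)} = - \frac{30}{7}$ ($T{\left(B,f \right)} = -4 + \frac{1}{7} \left(-2\right) = -4 - \frac{2}{7} = - \frac{30}{7}$)
$s{\left(M,o \right)} = \left(-3 + M\right) \left(M + o\right)$
$7 + s{\left(y{\left(v{\left(5 \right)} \right)},T{\left(P,6 \right)} \right)} 15 = 7 + \left(\left(\frac{5}{2} - - \frac{1}{2}\right)^{2} - 3 \left(\frac{5}{2} - - \frac{1}{2}\right) - - \frac{90}{7} + \left(\frac{5}{2} - - \frac{1}{2}\right) \left(- \frac{30}{7}\right)\right) 15 = 7 + \left(\left(\frac{5}{2} + \frac{1}{2}\right)^{2} - 3 \left(\frac{5}{2} + \frac{1}{2}\right) + \frac{90}{7} + \left(\frac{5}{2} + \frac{1}{2}\right) \left(- \frac{30}{7}\right)\right) 15 = 7 + \left(3^{2} - 9 + \frac{90}{7} + 3 \left(- \frac{30}{7}\right)\right) 15 = 7 + \left(9 - 9 + \frac{90}{7} - \frac{90}{7}\right) 15 = 7 + 0 \cdot 15 = 7 + 0 = 7$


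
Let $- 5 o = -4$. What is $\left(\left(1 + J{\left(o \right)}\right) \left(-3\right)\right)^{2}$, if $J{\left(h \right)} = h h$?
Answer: $\frac{15129}{625} \approx 24.206$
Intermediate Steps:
$o = \frac{4}{5}$ ($o = \left(- \frac{1}{5}\right) \left(-4\right) = \frac{4}{5} \approx 0.8$)
$J{\left(h \right)} = h^{2}$
$\left(\left(1 + J{\left(o \right)}\right) \left(-3\right)\right)^{2} = \left(\left(1 + \left(\frac{4}{5}\right)^{2}\right) \left(-3\right)\right)^{2} = \left(\left(1 + \frac{16}{25}\right) \left(-3\right)\right)^{2} = \left(\frac{41}{25} \left(-3\right)\right)^{2} = \left(- \frac{123}{25}\right)^{2} = \frac{15129}{625}$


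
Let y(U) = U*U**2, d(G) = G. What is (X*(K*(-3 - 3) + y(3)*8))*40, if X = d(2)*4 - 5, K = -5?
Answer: 29520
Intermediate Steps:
y(U) = U**3
X = 3 (X = 2*4 - 5 = 8 - 5 = 3)
(X*(K*(-3 - 3) + y(3)*8))*40 = (3*(-5*(-3 - 3) + 3**3*8))*40 = (3*(-5*(-6) + 27*8))*40 = (3*(30 + 216))*40 = (3*246)*40 = 738*40 = 29520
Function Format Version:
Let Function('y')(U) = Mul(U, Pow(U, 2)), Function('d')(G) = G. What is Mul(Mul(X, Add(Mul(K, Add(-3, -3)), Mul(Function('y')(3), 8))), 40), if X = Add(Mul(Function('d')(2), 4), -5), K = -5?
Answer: 29520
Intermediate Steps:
Function('y')(U) = Pow(U, 3)
X = 3 (X = Add(Mul(2, 4), -5) = Add(8, -5) = 3)
Mul(Mul(X, Add(Mul(K, Add(-3, -3)), Mul(Function('y')(3), 8))), 40) = Mul(Mul(3, Add(Mul(-5, Add(-3, -3)), Mul(Pow(3, 3), 8))), 40) = Mul(Mul(3, Add(Mul(-5, -6), Mul(27, 8))), 40) = Mul(Mul(3, Add(30, 216)), 40) = Mul(Mul(3, 246), 40) = Mul(738, 40) = 29520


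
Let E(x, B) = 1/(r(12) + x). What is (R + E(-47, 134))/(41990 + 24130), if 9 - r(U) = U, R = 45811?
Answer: 2290549/3306000 ≈ 0.69285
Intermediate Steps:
r(U) = 9 - U
E(x, B) = 1/(-3 + x) (E(x, B) = 1/((9 - 1*12) + x) = 1/((9 - 12) + x) = 1/(-3 + x))
(R + E(-47, 134))/(41990 + 24130) = (45811 + 1/(-3 - 47))/(41990 + 24130) = (45811 + 1/(-50))/66120 = (45811 - 1/50)*(1/66120) = (2290549/50)*(1/66120) = 2290549/3306000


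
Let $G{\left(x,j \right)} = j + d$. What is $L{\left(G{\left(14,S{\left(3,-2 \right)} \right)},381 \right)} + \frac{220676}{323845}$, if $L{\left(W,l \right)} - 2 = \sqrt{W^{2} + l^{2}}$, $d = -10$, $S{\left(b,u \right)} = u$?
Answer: $\frac{868366}{323845} + 3 \sqrt{16145} \approx 383.87$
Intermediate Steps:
$G{\left(x,j \right)} = -10 + j$ ($G{\left(x,j \right)} = j - 10 = -10 + j$)
$L{\left(W,l \right)} = 2 + \sqrt{W^{2} + l^{2}}$
$L{\left(G{\left(14,S{\left(3,-2 \right)} \right)},381 \right)} + \frac{220676}{323845} = \left(2 + \sqrt{\left(-10 - 2\right)^{2} + 381^{2}}\right) + \frac{220676}{323845} = \left(2 + \sqrt{\left(-12\right)^{2} + 145161}\right) + 220676 \cdot \frac{1}{323845} = \left(2 + \sqrt{144 + 145161}\right) + \frac{220676}{323845} = \left(2 + \sqrt{145305}\right) + \frac{220676}{323845} = \left(2 + 3 \sqrt{16145}\right) + \frac{220676}{323845} = \frac{868366}{323845} + 3 \sqrt{16145}$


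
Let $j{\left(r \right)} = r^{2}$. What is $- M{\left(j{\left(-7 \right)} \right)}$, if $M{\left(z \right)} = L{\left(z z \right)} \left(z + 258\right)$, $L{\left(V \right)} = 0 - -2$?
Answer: $-614$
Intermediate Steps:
$L{\left(V \right)} = 2$ ($L{\left(V \right)} = 0 + 2 = 2$)
$M{\left(z \right)} = 516 + 2 z$ ($M{\left(z \right)} = 2 \left(z + 258\right) = 2 \left(258 + z\right) = 516 + 2 z$)
$- M{\left(j{\left(-7 \right)} \right)} = - (516 + 2 \left(-7\right)^{2}) = - (516 + 2 \cdot 49) = - (516 + 98) = \left(-1\right) 614 = -614$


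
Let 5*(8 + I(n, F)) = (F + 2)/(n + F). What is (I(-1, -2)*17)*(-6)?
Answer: 816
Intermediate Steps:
I(n, F) = -8 + (2 + F)/(5*(F + n)) (I(n, F) = -8 + ((F + 2)/(n + F))/5 = -8 + ((2 + F)/(F + n))/5 = -8 + (2 + F)/(5*(F + n)))
(I(-1, -2)*17)*(-6) = (((2 - 40*(-1) - 39*(-2))/(5*(-2 - 1)))*17)*(-6) = (((1/5)*(2 + 40 + 78)/(-3))*17)*(-6) = (((1/5)*(-1/3)*120)*17)*(-6) = -8*17*(-6) = -136*(-6) = 816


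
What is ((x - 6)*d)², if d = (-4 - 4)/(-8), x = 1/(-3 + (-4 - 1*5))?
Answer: 5329/144 ≈ 37.007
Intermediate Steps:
x = -1/12 (x = 1/(-3 + (-4 - 5)) = 1/(-3 - 9) = 1/(-12) = -1/12 ≈ -0.083333)
d = 1 (d = -8*(-⅛) = 1)
((x - 6)*d)² = ((-1/12 - 6)*1)² = (-73/12*1)² = (-73/12)² = 5329/144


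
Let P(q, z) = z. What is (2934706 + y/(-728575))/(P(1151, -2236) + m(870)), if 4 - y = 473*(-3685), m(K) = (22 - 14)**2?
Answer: -2138151680941/1582464900 ≈ -1351.2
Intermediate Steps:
m(K) = 64 (m(K) = 8**2 = 64)
y = 1743009 (y = 4 - 473*(-3685) = 4 - 1*(-1743005) = 4 + 1743005 = 1743009)
(2934706 + y/(-728575))/(P(1151, -2236) + m(870)) = (2934706 + 1743009/(-728575))/(-2236 + 64) = (2934706 + 1743009*(-1/728575))/(-2172) = (2934706 - 1743009/728575)*(-1/2172) = (2138151680941/728575)*(-1/2172) = -2138151680941/1582464900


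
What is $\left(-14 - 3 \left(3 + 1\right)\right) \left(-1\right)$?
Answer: $26$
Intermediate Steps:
$\left(-14 - 3 \left(3 + 1\right)\right) \left(-1\right) = \left(-14 - 12\right) \left(-1\right) = \left(-26\right) \left(-1\right) = 26$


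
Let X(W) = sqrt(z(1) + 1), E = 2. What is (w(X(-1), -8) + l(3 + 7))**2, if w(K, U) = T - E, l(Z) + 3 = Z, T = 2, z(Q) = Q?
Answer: 49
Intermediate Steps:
l(Z) = -3 + Z
X(W) = sqrt(2) (X(W) = sqrt(1 + 1) = sqrt(2))
w(K, U) = 0 (w(K, U) = 2 - 1*2 = 2 - 2 = 0)
(w(X(-1), -8) + l(3 + 7))**2 = (0 + (-3 + (3 + 7)))**2 = (0 + (-3 + 10))**2 = (0 + 7)**2 = 7**2 = 49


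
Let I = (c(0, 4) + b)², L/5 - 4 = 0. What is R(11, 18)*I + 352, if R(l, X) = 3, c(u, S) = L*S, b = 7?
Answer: 23059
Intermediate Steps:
L = 20 (L = 20 + 5*0 = 20 + 0 = 20)
c(u, S) = 20*S
I = 7569 (I = (20*4 + 7)² = (80 + 7)² = 87² = 7569)
R(11, 18)*I + 352 = 3*7569 + 352 = 22707 + 352 = 23059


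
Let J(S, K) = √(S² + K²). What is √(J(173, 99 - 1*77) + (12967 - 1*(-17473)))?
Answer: √(30440 + √30413) ≈ 174.97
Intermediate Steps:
J(S, K) = √(K² + S²)
√(J(173, 99 - 1*77) + (12967 - 1*(-17473))) = √(√((99 - 1*77)² + 173²) + (12967 - 1*(-17473))) = √(√((99 - 77)² + 29929) + (12967 + 17473)) = √(√(22² + 29929) + 30440) = √(√(484 + 29929) + 30440) = √(√30413 + 30440) = √(30440 + √30413)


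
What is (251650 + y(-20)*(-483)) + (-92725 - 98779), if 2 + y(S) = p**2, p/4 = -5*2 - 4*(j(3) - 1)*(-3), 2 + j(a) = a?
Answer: -711688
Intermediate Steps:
j(a) = -2 + a
p = -40 (p = 4*(-5*2 - 4*((-2 + 3) - 1)*(-3)) = 4*(-10 - 4*(1 - 1)*(-3)) = 4*(-10 - 0*(-3)) = 4*(-10 - 4*0) = 4*(-10 + 0) = 4*(-10) = -40)
y(S) = 1598 (y(S) = -2 + (-40)**2 = -2 + 1600 = 1598)
(251650 + y(-20)*(-483)) + (-92725 - 98779) = (251650 + 1598*(-483)) + (-92725 - 98779) = (251650 - 771834) - 191504 = -520184 - 191504 = -711688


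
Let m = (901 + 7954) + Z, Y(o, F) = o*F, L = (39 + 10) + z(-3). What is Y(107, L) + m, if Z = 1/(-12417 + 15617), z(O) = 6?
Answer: 47168001/3200 ≈ 14740.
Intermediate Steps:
Z = 1/3200 ≈ 0.00031250
L = 55 (L = (39 + 10) + 6 = 49 + 6 = 55)
Y(o, F) = F*o
m = 28336001/3200 (m = (901 + 7954) + 1/3200 = 8855 + 1/3200 = 28336001/3200 ≈ 8855.0)
Y(107, L) + m = 55*107 + 28336001/3200 = 5885 + 28336001/3200 = 47168001/3200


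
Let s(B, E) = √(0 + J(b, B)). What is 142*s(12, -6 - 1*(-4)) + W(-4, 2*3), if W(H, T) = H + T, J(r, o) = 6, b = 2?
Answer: 2 + 142*√6 ≈ 349.83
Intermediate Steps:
s(B, E) = √6 (s(B, E) = √(0 + 6) = √6)
142*s(12, -6 - 1*(-4)) + W(-4, 2*3) = 142*√6 + (-4 + 2*3) = 142*√6 + (-4 + 6) = 142*√6 + 2 = 2 + 142*√6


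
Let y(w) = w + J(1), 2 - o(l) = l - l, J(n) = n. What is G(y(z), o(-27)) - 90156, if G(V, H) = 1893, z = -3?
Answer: -88263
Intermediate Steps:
o(l) = 2 (o(l) = 2 - (l - l) = 2 - 1*0 = 2 + 0 = 2)
y(w) = 1 + w (y(w) = w + 1 = 1 + w)
G(y(z), o(-27)) - 90156 = 1893 - 90156 = -88263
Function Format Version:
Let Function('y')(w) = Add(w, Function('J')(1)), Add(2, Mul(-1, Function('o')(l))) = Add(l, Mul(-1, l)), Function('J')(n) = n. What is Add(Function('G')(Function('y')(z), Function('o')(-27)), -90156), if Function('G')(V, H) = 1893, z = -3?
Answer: -88263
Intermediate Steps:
Function('o')(l) = 2 (Function('o')(l) = Add(2, Mul(-1, Add(l, Mul(-1, l)))) = Add(2, Mul(-1, 0)) = Add(2, 0) = 2)
Function('y')(w) = Add(1, w) (Function('y')(w) = Add(w, 1) = Add(1, w))
Add(Function('G')(Function('y')(z), Function('o')(-27)), -90156) = Add(1893, -90156) = -88263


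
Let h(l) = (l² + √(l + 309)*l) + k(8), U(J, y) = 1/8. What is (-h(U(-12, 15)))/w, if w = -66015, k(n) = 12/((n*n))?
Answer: 13/4224960 + √4946/2112480 ≈ 3.6369e-5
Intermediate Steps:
U(J, y) = ⅛
k(n) = 12/n² (k(n) = 12/(n²) = 12/n²)
h(l) = 3/16 + l² + l*√(309 + l) (h(l) = (l² + √(l + 309)*l) + 12/8² = (l² + √(309 + l)*l) + 12*(1/64) = (l² + l*√(309 + l)) + 3/16 = 3/16 + l² + l*√(309 + l))
(-h(U(-12, 15)))/w = -(3/16 + (⅛)² + √(309 + ⅛)/8)/(-66015) = -(3/16 + 1/64 + √(2473/8)/8)*(-1/66015) = -(3/16 + 1/64 + (√4946/4)/8)*(-1/66015) = -(3/16 + 1/64 + √4946/32)*(-1/66015) = -(13/64 + √4946/32)*(-1/66015) = (-13/64 - √4946/32)*(-1/66015) = 13/4224960 + √4946/2112480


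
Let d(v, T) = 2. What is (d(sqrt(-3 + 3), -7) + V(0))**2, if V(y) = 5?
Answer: 49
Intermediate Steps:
(d(sqrt(-3 + 3), -7) + V(0))**2 = (2 + 5)**2 = 7**2 = 49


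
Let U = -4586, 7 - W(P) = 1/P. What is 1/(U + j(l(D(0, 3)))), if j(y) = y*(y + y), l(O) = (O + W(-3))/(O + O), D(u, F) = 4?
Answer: -72/329903 ≈ -0.00021825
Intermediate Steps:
W(P) = 7 - 1/P
l(O) = (22/3 + O)/(2*O) (l(O) = (O + (7 - 1/(-3)))/(O + O) = (O + (7 - 1*(-⅓)))/((2*O)) = (O + (7 + ⅓))*(1/(2*O)) = (O + 22/3)*(1/(2*O)) = (22/3 + O)*(1/(2*O)) = (22/3 + O)/(2*O))
j(y) = 2*y² (j(y) = y*(2*y) = 2*y²)
1/(U + j(l(D(0, 3)))) = 1/(-4586 + 2*((⅙)*(22 + 3*4)/4)²) = 1/(-4586 + 2*((⅙)*(¼)*(22 + 12))²) = 1/(-4586 + 2*((⅙)*(¼)*34)²) = 1/(-4586 + 2*(17/12)²) = 1/(-4586 + 2*(289/144)) = 1/(-4586 + 289/72) = 1/(-329903/72) = -72/329903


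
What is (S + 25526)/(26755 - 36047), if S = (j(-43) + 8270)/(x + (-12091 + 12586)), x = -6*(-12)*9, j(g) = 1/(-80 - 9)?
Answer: -288602159/105027476 ≈ -2.7479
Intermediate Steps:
j(g) = -1/89 (j(g) = 1/(-89) = -1/89)
x = 648 (x = 72*9 = 648)
S = 81781/11303 (S = (-1/89 + 8270)/(648 + (-12091 + 12586)) = 736029/(89*(648 + 495)) = (736029/89)/1143 = (736029/89)*(1/1143) = 81781/11303 ≈ 7.2353)
(S + 25526)/(26755 - 36047) = (81781/11303 + 25526)/(26755 - 36047) = (288602159/11303)/(-9292) = (288602159/11303)*(-1/9292) = -288602159/105027476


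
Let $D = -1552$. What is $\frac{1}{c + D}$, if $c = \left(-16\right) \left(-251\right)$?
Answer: $\frac{1}{2464} \approx 0.00040584$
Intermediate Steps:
$c = 4016$
$\frac{1}{c + D} = \frac{1}{4016 - 1552} = \frac{1}{2464}$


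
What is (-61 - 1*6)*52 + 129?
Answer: -3355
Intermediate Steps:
(-61 - 1*6)*52 + 129 = (-61 - 6)*52 + 129 = -67*52 + 129 = -3484 + 129 = -3355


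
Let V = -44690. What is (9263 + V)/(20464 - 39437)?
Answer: 35427/18973 ≈ 1.8672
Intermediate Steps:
(9263 + V)/(20464 - 39437) = (9263 - 44690)/(20464 - 39437) = -35427/(-18973) = -35427*(-1/18973) = 35427/18973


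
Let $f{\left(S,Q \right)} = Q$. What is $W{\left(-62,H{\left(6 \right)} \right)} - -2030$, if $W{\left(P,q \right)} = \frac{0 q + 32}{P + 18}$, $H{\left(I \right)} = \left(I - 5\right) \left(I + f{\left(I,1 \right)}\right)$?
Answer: $\frac{22322}{11} \approx 2029.3$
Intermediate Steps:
$H{\left(I \right)} = \left(1 + I\right) \left(-5 + I\right)$ ($H{\left(I \right)} = \left(I - 5\right) \left(I + 1\right) = \left(-5 + I\right) \left(1 + I\right) = \left(1 + I\right) \left(-5 + I\right)$)
$W{\left(P,q \right)} = \frac{32}{18 + P}$ ($W{\left(P,q \right)} = \frac{0 + 32}{18 + P} = \frac{32}{18 + P}$)
$W{\left(-62,H{\left(6 \right)} \right)} - -2030 = \frac{32}{18 - 62} - -2030 = \frac{32}{-44} + 2030 = 32 \left(- \frac{1}{44}\right) + 2030 = - \frac{8}{11} + 2030 = \frac{22322}{11}$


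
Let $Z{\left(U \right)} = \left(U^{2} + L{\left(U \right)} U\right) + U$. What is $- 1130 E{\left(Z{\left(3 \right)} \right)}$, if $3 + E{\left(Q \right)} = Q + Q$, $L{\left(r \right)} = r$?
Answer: $-44070$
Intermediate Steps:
$Z{\left(U \right)} = U + 2 U^{2}$ ($Z{\left(U \right)} = \left(U^{2} + U U\right) + U = \left(U^{2} + U^{2}\right) + U = 2 U^{2} + U = U + 2 U^{2}$)
$E{\left(Q \right)} = -3 + 2 Q$ ($E{\left(Q \right)} = -3 + \left(Q + Q\right) = -3 + 2 Q$)
$- 1130 E{\left(Z{\left(3 \right)} \right)} = - 1130 \left(-3 + 2 \cdot 3 \left(1 + 2 \cdot 3\right)\right) = - 1130 \left(-3 + 2 \cdot 3 \left(1 + 6\right)\right) = - 1130 \left(-3 + 2 \cdot 3 \cdot 7\right) = - 1130 \left(-3 + 2 \cdot 21\right) = - 1130 \left(-3 + 42\right) = \left(-1130\right) 39 = -44070$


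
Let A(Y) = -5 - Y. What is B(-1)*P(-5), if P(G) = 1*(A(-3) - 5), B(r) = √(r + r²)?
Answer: 0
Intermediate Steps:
P(G) = -7 (P(G) = 1*((-5 - 1*(-3)) - 5) = 1*((-5 + 3) - 5) = 1*(-2 - 5) = 1*(-7) = -7)
B(-1)*P(-5) = √(-(1 - 1))*(-7) = √(-1*0)*(-7) = √0*(-7) = 0*(-7) = 0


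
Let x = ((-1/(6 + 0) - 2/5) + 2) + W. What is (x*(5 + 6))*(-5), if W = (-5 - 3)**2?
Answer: -21593/6 ≈ -3598.8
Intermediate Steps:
W = 64 (W = (-8)**2 = 64)
x = 1963/30 (x = ((-1/(6 + 0) - 2/5) + 2) + 64 = ((-1/6 - 2*1/5) + 2) + 64 = ((-1*1/6 - 2/5) + 2) + 64 = ((-1/6 - 2/5) + 2) + 64 = (-17/30 + 2) + 64 = 43/30 + 64 = 1963/30 ≈ 65.433)
(x*(5 + 6))*(-5) = (1963*(5 + 6)/30)*(-5) = ((1963/30)*11)*(-5) = (21593/30)*(-5) = -21593/6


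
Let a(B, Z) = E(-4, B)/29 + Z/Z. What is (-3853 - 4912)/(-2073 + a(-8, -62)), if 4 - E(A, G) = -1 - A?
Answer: 254185/60087 ≈ 4.2303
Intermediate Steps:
E(A, G) = 5 + A (E(A, G) = 4 - (-1 - A) = 4 + (1 + A) = 5 + A)
a(B, Z) = 30/29 (a(B, Z) = (5 - 4)/29 + Z/Z = 1*(1/29) + 1 = 1/29 + 1 = 30/29)
(-3853 - 4912)/(-2073 + a(-8, -62)) = (-3853 - 4912)/(-2073 + 30/29) = -8765/(-60087/29) = -8765*(-29/60087) = 254185/60087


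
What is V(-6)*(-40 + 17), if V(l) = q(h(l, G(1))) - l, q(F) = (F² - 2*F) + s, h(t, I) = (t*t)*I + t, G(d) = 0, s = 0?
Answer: -1242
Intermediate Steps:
h(t, I) = t + I*t² (h(t, I) = t²*I + t = I*t² + t = t + I*t²)
q(F) = F² - 2*F (q(F) = (F² - 2*F) + 0 = F² - 2*F)
V(l) = -l + l*(-2 + l) (V(l) = (l*(1 + 0*l))*(-2 + l*(1 + 0*l)) - l = (l*(1 + 0))*(-2 + l*(1 + 0)) - l = (l*1)*(-2 + l*1) - l = l*(-2 + l) - l = -l + l*(-2 + l))
V(-6)*(-40 + 17) = (-6*(-3 - 6))*(-40 + 17) = -6*(-9)*(-23) = 54*(-23) = -1242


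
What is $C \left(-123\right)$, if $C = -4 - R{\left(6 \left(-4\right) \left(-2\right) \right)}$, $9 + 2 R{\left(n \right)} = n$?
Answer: $\frac{5781}{2} \approx 2890.5$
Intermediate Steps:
$R{\left(n \right)} = - \frac{9}{2} + \frac{n}{2}$
$C = - \frac{47}{2}$ ($C = -4 - \left(- \frac{9}{2} + \frac{6 \left(-4\right) \left(-2\right)}{2}\right) = -4 - \left(- \frac{9}{2} + \frac{\left(-24\right) \left(-2\right)}{2}\right) = -4 - \left(- \frac{9}{2} + \frac{1}{2} \cdot 48\right) = -4 - \left(- \frac{9}{2} + 24\right) = -4 - \frac{39}{2} = - \frac{47}{2} \approx -23.5$)
$C \left(-123\right) = \left(- \frac{47}{2}\right) \left(-123\right) = \frac{5781}{2}$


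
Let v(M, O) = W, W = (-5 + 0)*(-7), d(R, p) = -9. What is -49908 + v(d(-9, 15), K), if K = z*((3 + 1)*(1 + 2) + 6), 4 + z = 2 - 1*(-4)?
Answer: -49873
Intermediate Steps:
z = 2 (z = -4 + (2 - 1*(-4)) = -4 + (2 + 4) = -4 + 6 = 2)
K = 36 (K = 2*((3 + 1)*(1 + 2) + 6) = 2*(4*3 + 6) = 2*(12 + 6) = 2*18 = 36)
W = 35 (W = -5*(-7) = 35)
v(M, O) = 35
-49908 + v(d(-9, 15), K) = -49908 + 35 = -49873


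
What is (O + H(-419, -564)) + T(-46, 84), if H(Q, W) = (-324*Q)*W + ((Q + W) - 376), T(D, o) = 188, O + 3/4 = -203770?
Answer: -307085303/4 ≈ -7.6771e+7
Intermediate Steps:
O = -815083/4 (O = -¾ - 203770 = -815083/4 ≈ -2.0377e+5)
H(Q, W) = -376 + Q + W - 324*Q*W (H(Q, W) = -324*Q*W + (-376 + Q + W) = -376 + Q + W - 324*Q*W)
(O + H(-419, -564)) + T(-46, 84) = (-815083/4 + (-376 - 419 - 564 - 324*(-419)*(-564))) + 188 = (-815083/4 + (-376 - 419 - 564 - 76566384)) + 188 = (-815083/4 - 76567743) + 188 = -307086055/4 + 188 = -307085303/4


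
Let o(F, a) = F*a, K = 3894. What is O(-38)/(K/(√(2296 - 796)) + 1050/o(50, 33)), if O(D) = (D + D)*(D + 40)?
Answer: 731500/76444919 - 29841020*√15/76444919 ≈ -1.5023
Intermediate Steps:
O(D) = 2*D*(40 + D) (O(D) = (2*D)*(40 + D) = 2*D*(40 + D))
O(-38)/(K/(√(2296 - 796)) + 1050/o(50, 33)) = (2*(-38)*(40 - 38))/(3894/(√(2296 - 796)) + 1050/((50*33))) = (2*(-38)*2)/(3894/(√1500) + 1050/1650) = -152/(3894/((10*√15)) + 1050*(1/1650)) = -152/(3894*(√15/150) + 7/11) = -152/(649*√15/25 + 7/11) = -152/(7/11 + 649*√15/25)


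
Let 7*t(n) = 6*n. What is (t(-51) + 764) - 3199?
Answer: -17351/7 ≈ -2478.7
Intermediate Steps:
t(n) = 6*n/7 (t(n) = (6*n)/7 = 6*n/7)
(t(-51) + 764) - 3199 = ((6/7)*(-51) + 764) - 3199 = (-306/7 + 764) - 3199 = 5042/7 - 3199 = -17351/7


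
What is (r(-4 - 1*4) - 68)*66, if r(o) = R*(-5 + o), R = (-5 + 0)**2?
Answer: -25938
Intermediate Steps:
R = 25 (R = (-5)**2 = 25)
r(o) = -125 + 25*o (r(o) = 25*(-5 + o) = -125 + 25*o)
(r(-4 - 1*4) - 68)*66 = ((-125 + 25*(-4 - 1*4)) - 68)*66 = ((-125 + 25*(-4 - 4)) - 68)*66 = ((-125 + 25*(-8)) - 68)*66 = ((-125 - 200) - 68)*66 = (-325 - 68)*66 = -393*66 = -25938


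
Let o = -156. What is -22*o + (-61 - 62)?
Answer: 3309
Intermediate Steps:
-22*o + (-61 - 62) = -22*(-156) + (-61 - 62) = 3432 - 123 = 3309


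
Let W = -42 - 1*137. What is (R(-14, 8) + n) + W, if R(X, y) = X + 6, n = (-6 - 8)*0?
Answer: -187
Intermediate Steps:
W = -179 (W = -42 - 137 = -179)
n = 0 (n = -14*0 = 0)
R(X, y) = 6 + X
(R(-14, 8) + n) + W = ((6 - 14) + 0) - 179 = (-8 + 0) - 179 = -8 - 179 = -187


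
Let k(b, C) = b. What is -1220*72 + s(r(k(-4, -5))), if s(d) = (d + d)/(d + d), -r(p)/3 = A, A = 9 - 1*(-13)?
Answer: -87839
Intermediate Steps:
A = 22 (A = 9 + 13 = 22)
r(p) = -66 (r(p) = -3*22 = -66)
s(d) = 1 (s(d) = (2*d)/((2*d)) = (2*d)*(1/(2*d)) = 1)
-1220*72 + s(r(k(-4, -5))) = -1220*72 + 1 = -87840 + 1 = -87839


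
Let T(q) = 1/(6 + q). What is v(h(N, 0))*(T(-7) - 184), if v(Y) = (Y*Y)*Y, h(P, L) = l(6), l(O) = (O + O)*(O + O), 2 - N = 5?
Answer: -552407040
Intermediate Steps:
N = -3 (N = 2 - 1*5 = 2 - 5 = -3)
l(O) = 4*O² (l(O) = (2*O)*(2*O) = 4*O²)
h(P, L) = 144 (h(P, L) = 4*6² = 4*36 = 144)
v(Y) = Y³ (v(Y) = Y²*Y = Y³)
v(h(N, 0))*(T(-7) - 184) = 144³*(1/(6 - 7) - 184) = 2985984*(1/(-1) - 184) = 2985984*(-1 - 184) = 2985984*(-185) = -552407040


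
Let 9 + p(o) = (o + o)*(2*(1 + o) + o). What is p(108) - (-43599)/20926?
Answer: 1473380481/20926 ≈ 70409.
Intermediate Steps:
p(o) = -9 + 2*o*(2 + 3*o) (p(o) = -9 + (o + o)*(2*(1 + o) + o) = -9 + (2*o)*((2 + 2*o) + o) = -9 + (2*o)*(2 + 3*o) = -9 + 2*o*(2 + 3*o))
p(108) - (-43599)/20926 = (-9 + 4*108 + 6*108²) - (-43599)/20926 = (-9 + 432 + 6*11664) - (-43599)/20926 = (-9 + 432 + 69984) - 1*(-43599/20926) = 70407 + 43599/20926 = 1473380481/20926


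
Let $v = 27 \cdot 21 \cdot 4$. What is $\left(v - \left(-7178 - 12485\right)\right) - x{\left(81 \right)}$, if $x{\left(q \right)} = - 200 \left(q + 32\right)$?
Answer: $44531$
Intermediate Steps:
$v = 2268$ ($v = 567 \cdot 4 = 2268$)
$x{\left(q \right)} = -6400 - 200 q$ ($x{\left(q \right)} = - 200 \left(32 + q\right) = -6400 - 200 q$)
$\left(v - \left(-7178 - 12485\right)\right) - x{\left(81 \right)} = \left(2268 - \left(-7178 - 12485\right)\right) - \left(-6400 - 16200\right) = \left(2268 - -19663\right) - -22600 = \left(2268 + 19663\right) + 22600 = 21931 + 22600 = 44531$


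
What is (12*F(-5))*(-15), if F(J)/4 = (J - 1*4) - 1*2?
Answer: 7920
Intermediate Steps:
F(J) = -24 + 4*J (F(J) = 4*((J - 1*4) - 1*2) = 4*((J - 4) - 2) = 4*((-4 + J) - 2) = 4*(-6 + J) = -24 + 4*J)
(12*F(-5))*(-15) = (12*(-24 + 4*(-5)))*(-15) = (12*(-24 - 20))*(-15) = (12*(-44))*(-15) = -528*(-15) = 7920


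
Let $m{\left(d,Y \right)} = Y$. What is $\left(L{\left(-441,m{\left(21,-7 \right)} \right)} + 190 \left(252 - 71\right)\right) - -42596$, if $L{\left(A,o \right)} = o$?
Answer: $76979$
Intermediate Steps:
$\left(L{\left(-441,m{\left(21,-7 \right)} \right)} + 190 \left(252 - 71\right)\right) - -42596 = \left(-7 + 190 \left(252 - 71\right)\right) - -42596 = \left(-7 + 190 \cdot 181\right) + 42596 = \left(-7 + 34390\right) + 42596 = 34383 + 42596 = 76979$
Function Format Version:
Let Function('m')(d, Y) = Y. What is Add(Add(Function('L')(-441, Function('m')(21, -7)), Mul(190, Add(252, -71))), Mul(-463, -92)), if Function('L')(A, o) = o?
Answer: 76979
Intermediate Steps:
Add(Add(Function('L')(-441, Function('m')(21, -7)), Mul(190, Add(252, -71))), Mul(-463, -92)) = Add(Add(-7, Mul(190, Add(252, -71))), Mul(-463, -92)) = Add(Add(-7, Mul(190, 181)), 42596) = Add(Add(-7, 34390), 42596) = Add(34383, 42596) = 76979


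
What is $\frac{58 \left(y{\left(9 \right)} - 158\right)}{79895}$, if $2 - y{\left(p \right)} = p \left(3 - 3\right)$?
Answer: $- \frac{312}{2755} \approx -0.11325$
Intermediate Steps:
$y{\left(p \right)} = 2$ ($y{\left(p \right)} = 2 - p \left(3 - 3\right) = 2 - p 0 = 2 - 0 = 2 + 0 = 2$)
$\frac{58 \left(y{\left(9 \right)} - 158\right)}{79895} = \frac{58 \left(2 - 158\right)}{79895} = 58 \left(-156\right) \frac{1}{79895} = \left(-9048\right) \frac{1}{79895} = - \frac{312}{2755}$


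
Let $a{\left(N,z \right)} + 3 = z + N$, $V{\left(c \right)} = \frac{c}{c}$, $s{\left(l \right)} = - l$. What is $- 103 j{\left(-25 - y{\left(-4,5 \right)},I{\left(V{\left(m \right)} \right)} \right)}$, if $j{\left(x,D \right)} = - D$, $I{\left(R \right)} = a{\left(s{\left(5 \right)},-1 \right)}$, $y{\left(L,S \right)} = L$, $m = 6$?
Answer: $-927$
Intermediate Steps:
$V{\left(c \right)} = 1$
$a{\left(N,z \right)} = -3 + N + z$ ($a{\left(N,z \right)} = -3 + \left(z + N\right) = -3 + \left(N + z\right) = -3 + N + z$)
$I{\left(R \right)} = -9$ ($I{\left(R \right)} = -3 - 5 - 1 = -9$)
$- 103 j{\left(-25 - y{\left(-4,5 \right)},I{\left(V{\left(m \right)} \right)} \right)} = - 103 \left(\left(-1\right) \left(-9\right)\right) = \left(-103\right) 9 = -927$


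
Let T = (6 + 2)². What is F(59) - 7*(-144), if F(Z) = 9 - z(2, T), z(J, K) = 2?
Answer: 1015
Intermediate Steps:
T = 64 (T = 8² = 64)
F(Z) = 7 (F(Z) = 9 - 1*2 = 9 - 2 = 7)
F(59) - 7*(-144) = 7 - 7*(-144) = 7 + 1008 = 1015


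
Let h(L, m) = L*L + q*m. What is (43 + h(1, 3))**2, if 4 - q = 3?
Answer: 2209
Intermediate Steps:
q = 1 (q = 4 - 1*3 = 4 - 3 = 1)
h(L, m) = m + L**2 (h(L, m) = L*L + 1*m = L**2 + m = m + L**2)
(43 + h(1, 3))**2 = (43 + (3 + 1**2))**2 = (43 + (3 + 1))**2 = (43 + 4)**2 = 47**2 = 2209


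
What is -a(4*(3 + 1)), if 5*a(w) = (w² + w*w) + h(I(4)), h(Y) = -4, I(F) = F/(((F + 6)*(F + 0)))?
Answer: -508/5 ≈ -101.60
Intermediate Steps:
I(F) = 1/(6 + F) (I(F) = F/(((6 + F)*F)) = F/((F*(6 + F))) = F*(1/(F*(6 + F))) = 1/(6 + F))
a(w) = -⅘ + 2*w²/5 (a(w) = ((w² + w*w) - 4)/5 = ((w² + w²) - 4)/5 = (2*w² - 4)/5 = (-4 + 2*w²)/5 = -⅘ + 2*w²/5)
-a(4*(3 + 1)) = -(-⅘ + 2*(4*(3 + 1))²/5) = -(-⅘ + 2*(4*4)²/5) = -(-⅘ + (⅖)*16²) = -(-⅘ + (⅖)*256) = -(-⅘ + 512/5) = -1*508/5 = -508/5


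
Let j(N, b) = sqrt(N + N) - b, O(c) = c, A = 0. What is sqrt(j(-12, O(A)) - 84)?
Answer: sqrt(-84 + 2*I*sqrt(6)) ≈ 0.26715 + 9.169*I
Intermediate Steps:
j(N, b) = -b + sqrt(2)*sqrt(N) (j(N, b) = sqrt(2*N) - b = sqrt(2)*sqrt(N) - b = -b + sqrt(2)*sqrt(N))
sqrt(j(-12, O(A)) - 84) = sqrt((-1*0 + sqrt(2)*sqrt(-12)) - 84) = sqrt((0 + sqrt(2)*(2*I*sqrt(3))) - 84) = sqrt((0 + 2*I*sqrt(6)) - 84) = sqrt(2*I*sqrt(6) - 84) = sqrt(-84 + 2*I*sqrt(6))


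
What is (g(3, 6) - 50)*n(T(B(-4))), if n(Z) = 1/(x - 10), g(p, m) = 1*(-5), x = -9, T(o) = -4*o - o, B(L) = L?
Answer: 55/19 ≈ 2.8947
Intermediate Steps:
T(o) = -5*o
g(p, m) = -5
n(Z) = -1/19 (n(Z) = 1/(-9 - 10) = 1/(-19) = -1/19)
(g(3, 6) - 50)*n(T(B(-4))) = (-5 - 50)*(-1/19) = -55*(-1/19) = 55/19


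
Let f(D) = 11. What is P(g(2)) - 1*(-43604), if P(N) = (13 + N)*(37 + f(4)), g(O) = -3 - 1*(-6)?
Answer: 44372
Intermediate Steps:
g(O) = 3 (g(O) = -3 + 6 = 3)
P(N) = 624 + 48*N (P(N) = (13 + N)*(37 + 11) = (13 + N)*48 = 624 + 48*N)
P(g(2)) - 1*(-43604) = (624 + 48*3) - 1*(-43604) = (624 + 144) + 43604 = 768 + 43604 = 44372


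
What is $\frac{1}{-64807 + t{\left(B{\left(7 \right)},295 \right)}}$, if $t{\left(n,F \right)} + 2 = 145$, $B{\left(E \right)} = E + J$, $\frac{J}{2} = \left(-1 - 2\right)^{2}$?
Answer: $- \frac{1}{64664} \approx -1.5465 \cdot 10^{-5}$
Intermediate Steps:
$J = 18$ ($J = 2 \left(-1 - 2\right)^{2} = 2 \left(-3\right)^{2} = 2 \cdot 9 = 18$)
$B{\left(E \right)} = 18 + E$ ($B{\left(E \right)} = E + 18 = 18 + E$)
$t{\left(n,F \right)} = 143$ ($t{\left(n,F \right)} = -2 + 145 = 143$)
$\frac{1}{-64807 + t{\left(B{\left(7 \right)},295 \right)}} = \frac{1}{-64807 + 143} = \frac{1}{-64664} = - \frac{1}{64664}$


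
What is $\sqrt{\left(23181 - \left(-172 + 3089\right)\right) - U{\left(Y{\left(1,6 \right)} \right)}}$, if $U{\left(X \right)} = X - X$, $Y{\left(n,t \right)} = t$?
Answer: $2 \sqrt{5066} \approx 142.35$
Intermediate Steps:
$U{\left(X \right)} = 0$
$\sqrt{\left(23181 - \left(-172 + 3089\right)\right) - U{\left(Y{\left(1,6 \right)} \right)}} = \sqrt{\left(23181 - \left(-172 + 3089\right)\right) - 0} = \sqrt{\left(23181 - 2917\right) + 0} = \sqrt{20264 + 0} = \sqrt{20264} = 2 \sqrt{5066}$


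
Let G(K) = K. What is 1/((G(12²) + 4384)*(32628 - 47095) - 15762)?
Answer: -1/65522338 ≈ -1.5262e-8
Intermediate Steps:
1/((G(12²) + 4384)*(32628 - 47095) - 15762) = 1/((12² + 4384)*(32628 - 47095) - 15762) = 1/((144 + 4384)*(-14467) - 15762) = 1/(4528*(-14467) - 15762) = 1/(-65506576 - 15762) = 1/(-65522338) = -1/65522338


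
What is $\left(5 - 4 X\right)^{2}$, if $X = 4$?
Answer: $121$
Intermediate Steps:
$\left(5 - 4 X\right)^{2} = \left(5 - 16\right)^{2} = \left(-11\right)^{2} = 121$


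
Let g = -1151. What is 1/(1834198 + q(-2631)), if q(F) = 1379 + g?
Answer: 1/1834426 ≈ 5.4513e-7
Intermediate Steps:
q(F) = 228 (q(F) = 1379 - 1151 = 228)
1/(1834198 + q(-2631)) = 1/(1834198 + 228) = 1/1834426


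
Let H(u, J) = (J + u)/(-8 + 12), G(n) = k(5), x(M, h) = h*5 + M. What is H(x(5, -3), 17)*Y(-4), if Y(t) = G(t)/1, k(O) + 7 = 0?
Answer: -49/4 ≈ -12.250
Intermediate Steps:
x(M, h) = M + 5*h (x(M, h) = 5*h + M = M + 5*h)
k(O) = -7 (k(O) = -7 + 0 = -7)
G(n) = -7
H(u, J) = J/4 + u/4 (H(u, J) = (J + u)/4 = (J + u)*(¼) = J/4 + u/4)
Y(t) = -7 (Y(t) = -7/1 = -7*1 = -7)
H(x(5, -3), 17)*Y(-4) = ((¼)*17 + (5 + 5*(-3))/4)*(-7) = (17/4 + (5 - 15)/4)*(-7) = (17/4 + (¼)*(-10))*(-7) = (17/4 - 5/2)*(-7) = (7/4)*(-7) = -49/4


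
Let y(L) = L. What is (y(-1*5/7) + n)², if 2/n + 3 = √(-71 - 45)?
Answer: 422153/765625 + 5336*I*√29/109375 ≈ 0.55138 + 0.26272*I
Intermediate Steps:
n = 2/(-3 + 2*I*√29) (n = 2/(-3 + √(-71 - 45)) = 2/(-3 + √(-116)) = 2/(-3 + 2*I*√29) ≈ -0.048 - 0.17233*I)
(y(-1*5/7) + n)² = (-1*5/7 + (-6/125 - 4*I*√29/125))² = (-5*⅐ + (-6/125 - 4*I*√29/125))² = (-5/7 + (-6/125 - 4*I*√29/125))² = (-667/875 - 4*I*√29/125)²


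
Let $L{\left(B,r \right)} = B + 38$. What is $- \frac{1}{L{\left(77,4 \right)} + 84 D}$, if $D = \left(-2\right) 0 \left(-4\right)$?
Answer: $- \frac{1}{115} \approx -0.0086956$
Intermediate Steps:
$D = 0$ ($D = 0 \left(-4\right) = 0$)
$L{\left(B,r \right)} = 38 + B$
$- \frac{1}{L{\left(77,4 \right)} + 84 D} = - \frac{1}{\left(38 + 77\right) + 84 \cdot 0} = - \frac{1}{115 + 0} = - \frac{1}{115}$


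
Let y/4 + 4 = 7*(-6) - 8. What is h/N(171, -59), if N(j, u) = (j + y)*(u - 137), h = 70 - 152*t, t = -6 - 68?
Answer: 5659/4410 ≈ 1.2832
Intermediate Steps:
t = -74
h = 11318 (h = 70 - 152*(-74) = 70 + 11248 = 11318)
y = -216 (y = -16 + 4*(7*(-6) - 8) = -16 + 4*(-42 - 8) = -16 + 4*(-50) = -16 - 200 = -216)
N(j, u) = (-216 + j)*(-137 + u) (N(j, u) = (j - 216)*(u - 137) = (-216 + j)*(-137 + u))
h/N(171, -59) = 11318/(29592 - 216*(-59) - 137*171 + 171*(-59)) = 11318/(29592 + 12744 - 23427 - 10089) = 11318/8820 = 11318*(1/8820) = 5659/4410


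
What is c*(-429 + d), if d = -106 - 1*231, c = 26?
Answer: -19916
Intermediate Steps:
d = -337 (d = -106 - 231 = -337)
c*(-429 + d) = 26*(-429 - 337) = 26*(-766) = -19916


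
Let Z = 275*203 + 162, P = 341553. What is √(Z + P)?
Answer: 2*√99385 ≈ 630.51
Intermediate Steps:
Z = 55987 (Z = 55825 + 162 = 55987)
√(Z + P) = √(55987 + 341553) = √397540 = 2*√99385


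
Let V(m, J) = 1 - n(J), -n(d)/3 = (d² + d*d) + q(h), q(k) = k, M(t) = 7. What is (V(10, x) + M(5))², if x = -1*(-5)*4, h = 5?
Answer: 5870929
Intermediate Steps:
n(d) = -15 - 6*d² (n(d) = -3*((d² + d*d) + 5) = -3*((d² + d²) + 5) = -3*(2*d² + 5) = -3*(5 + 2*d²) = -15 - 6*d²)
x = 20 (x = 5*4 = 20)
V(m, J) = 16 + 6*J² (V(m, J) = 1 - (-15 - 6*J²) = 1 + (15 + 6*J²) = 16 + 6*J²)
(V(10, x) + M(5))² = ((16 + 6*20²) + 7)² = ((16 + 6*400) + 7)² = ((16 + 2400) + 7)² = (2416 + 7)² = 2423² = 5870929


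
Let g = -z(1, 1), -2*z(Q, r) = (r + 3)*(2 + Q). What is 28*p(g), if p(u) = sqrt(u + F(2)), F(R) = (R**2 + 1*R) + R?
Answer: 28*sqrt(14) ≈ 104.77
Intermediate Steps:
z(Q, r) = -(2 + Q)*(3 + r)/2 (z(Q, r) = -(r + 3)*(2 + Q)/2 = -(3 + r)*(2 + Q)/2 = -(2 + Q)*(3 + r)/2)
F(R) = R**2 + 2*R (F(R) = (R**2 + R) + R = (R + R**2) + R = R**2 + 2*R)
g = 6 (g = -(-3 - 1*1 - 3/2*1 - 1/2*1*1) = -(-3 - 1 - 3/2 - 1/2) = -1*(-6) = 6)
p(u) = sqrt(8 + u) (p(u) = sqrt(u + 2*(2 + 2)) = sqrt(u + 2*4) = sqrt(u + 8) = sqrt(8 + u))
28*p(g) = 28*sqrt(8 + 6) = 28*sqrt(14)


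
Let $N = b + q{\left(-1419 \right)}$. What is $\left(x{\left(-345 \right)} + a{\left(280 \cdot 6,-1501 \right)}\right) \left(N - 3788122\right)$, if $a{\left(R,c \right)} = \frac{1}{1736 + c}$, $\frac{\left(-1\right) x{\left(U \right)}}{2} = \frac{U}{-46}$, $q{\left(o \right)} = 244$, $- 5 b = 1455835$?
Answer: $\frac{2874910916}{47} \approx 6.1168 \cdot 10^{7}$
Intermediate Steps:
$b = -291167$ ($b = \left(- \frac{1}{5}\right) 1455835 = -291167$)
$x{\left(U \right)} = \frac{U}{23}$ ($x{\left(U \right)} = - 2 \frac{U}{-46} = - 2 U \left(- \frac{1}{46}\right) = - 2 \left(- \frac{U}{46}\right) = \frac{U}{23}$)
$N = -290923$ ($N = -291167 + 244 = -290923$)
$\left(x{\left(-345 \right)} + a{\left(280 \cdot 6,-1501 \right)}\right) \left(N - 3788122\right) = \left(\frac{1}{23} \left(-345\right) + \frac{1}{1736 - 1501}\right) \left(-290923 - 3788122\right) = \left(-15 + \frac{1}{235}\right) \left(-290923 - 3788122\right) = \left(-15 + \frac{1}{235}\right) \left(-4079045\right) = \left(- \frac{3524}{235}\right) \left(-4079045\right) = \frac{2874910916}{47}$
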